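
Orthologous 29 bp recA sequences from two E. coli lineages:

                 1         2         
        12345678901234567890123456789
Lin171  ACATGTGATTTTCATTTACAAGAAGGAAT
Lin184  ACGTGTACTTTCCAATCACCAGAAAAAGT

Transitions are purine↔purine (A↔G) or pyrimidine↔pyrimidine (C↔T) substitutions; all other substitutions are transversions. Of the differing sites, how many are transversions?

3

Differing sites — 3:A/G (Ti); 7:G/A (Ti); 8:A/C (Tv); 12:T/C (Ti); 15:T/A (Tv); 17:T/C (Ti); 20:A/C (Tv); 25:G/A (Ti); 26:G/A (Ti); 28:A/G (Ti).
Of the 10 differences, 7 transitions and 3 transversions, so the answer is 3.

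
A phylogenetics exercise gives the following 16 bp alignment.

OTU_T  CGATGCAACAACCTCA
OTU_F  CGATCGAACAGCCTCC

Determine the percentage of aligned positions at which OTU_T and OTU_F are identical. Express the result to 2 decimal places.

75.00%

The sequences differ at positions 5 (G/C), 6 (C/G), 11 (A/G), 16 (A/C).
12 of the 16 sites match, so the percent identity is 12/16 × 100 = 75.00%.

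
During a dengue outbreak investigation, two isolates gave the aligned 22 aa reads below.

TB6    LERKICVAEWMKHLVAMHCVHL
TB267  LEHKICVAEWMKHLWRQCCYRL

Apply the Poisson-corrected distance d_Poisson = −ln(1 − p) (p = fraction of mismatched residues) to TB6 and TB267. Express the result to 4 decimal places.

0.3830

The sequences differ at positions 3 (R/H), 15 (V/W), 16 (A/R), 17 (M/Q), 18 (H/C), 20 (V/Y), 21 (H/R).
p = 7/22 = 0.318182.
d = −ln(1 − 0.318182) = −ln(0.681818) = 0.3830.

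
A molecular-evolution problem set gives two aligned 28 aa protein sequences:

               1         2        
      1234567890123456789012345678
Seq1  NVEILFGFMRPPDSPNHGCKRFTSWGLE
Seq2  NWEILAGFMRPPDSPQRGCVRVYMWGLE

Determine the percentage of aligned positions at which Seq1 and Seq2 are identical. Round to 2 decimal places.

71.43%

The sequences differ at positions 2 (V/W), 6 (F/A), 16 (N/Q), 17 (H/R), 20 (K/V), 22 (F/V), 23 (T/Y), 24 (S/M).
20 of the 28 sites match, so the percent identity is 20/28 × 100 = 71.43%.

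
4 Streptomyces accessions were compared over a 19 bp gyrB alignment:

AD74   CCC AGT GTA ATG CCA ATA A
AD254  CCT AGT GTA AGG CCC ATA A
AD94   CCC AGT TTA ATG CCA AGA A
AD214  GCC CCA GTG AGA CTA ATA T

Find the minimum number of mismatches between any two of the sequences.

Pairwise Hamming distances:
  AD74 vs AD254: 3
  AD74 vs AD94: 2
  AD74 vs AD214: 9
  AD254 vs AD94: 5
  AD254 vs AD214: 10
  AD94 vs AD214: 11
The smallest is 2, between AD74 and AD94.

2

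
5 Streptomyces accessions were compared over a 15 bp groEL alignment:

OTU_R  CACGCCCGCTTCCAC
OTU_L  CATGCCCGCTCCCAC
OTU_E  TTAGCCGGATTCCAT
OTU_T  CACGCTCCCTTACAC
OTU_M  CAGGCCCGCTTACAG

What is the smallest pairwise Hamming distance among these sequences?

Pairwise Hamming distances:
  OTU_R vs OTU_L: 2
  OTU_R vs OTU_E: 6
  OTU_R vs OTU_T: 3
  OTU_R vs OTU_M: 3
  OTU_L vs OTU_E: 7
  OTU_L vs OTU_T: 5
  OTU_L vs OTU_M: 4
  OTU_E vs OTU_T: 9
  OTU_E vs OTU_M: 7
  OTU_T vs OTU_M: 4
The smallest is 2, between OTU_R and OTU_L.

2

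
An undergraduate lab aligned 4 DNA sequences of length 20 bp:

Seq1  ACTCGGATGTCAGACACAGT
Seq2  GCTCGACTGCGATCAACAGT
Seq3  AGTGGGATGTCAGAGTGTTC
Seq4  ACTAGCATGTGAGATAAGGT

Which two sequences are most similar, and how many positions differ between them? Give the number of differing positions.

6

Pairwise Hamming distances:
  Seq1 vs Seq2: 8
  Seq1 vs Seq3: 8
  Seq1 vs Seq4: 6
  Seq2 vs Seq3: 15
  Seq2 vs Seq4: 10
  Seq3 vs Seq4: 10
The smallest is 6, between Seq1 and Seq4.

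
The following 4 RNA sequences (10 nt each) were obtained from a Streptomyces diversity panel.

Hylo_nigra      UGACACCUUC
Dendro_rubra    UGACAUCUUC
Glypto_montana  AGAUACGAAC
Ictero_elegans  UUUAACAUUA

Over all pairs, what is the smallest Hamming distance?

Pairwise Hamming distances:
  Hylo_nigra vs Dendro_rubra: 1
  Hylo_nigra vs Glypto_montana: 5
  Hylo_nigra vs Ictero_elegans: 5
  Dendro_rubra vs Glypto_montana: 6
  Dendro_rubra vs Ictero_elegans: 6
  Glypto_montana vs Ictero_elegans: 8
The smallest is 1, between Hylo_nigra and Dendro_rubra.

1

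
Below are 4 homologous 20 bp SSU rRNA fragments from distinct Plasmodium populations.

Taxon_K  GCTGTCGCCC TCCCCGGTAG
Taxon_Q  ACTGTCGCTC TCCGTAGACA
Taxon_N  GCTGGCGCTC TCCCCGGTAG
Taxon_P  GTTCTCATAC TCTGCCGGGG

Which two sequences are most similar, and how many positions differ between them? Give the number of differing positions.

2

Pairwise Hamming distances:
  Taxon_K vs Taxon_Q: 8
  Taxon_K vs Taxon_N: 2
  Taxon_K vs Taxon_P: 10
  Taxon_Q vs Taxon_N: 8
  Taxon_Q vs Taxon_P: 12
  Taxon_N vs Taxon_P: 11
The smallest is 2, between Taxon_K and Taxon_N.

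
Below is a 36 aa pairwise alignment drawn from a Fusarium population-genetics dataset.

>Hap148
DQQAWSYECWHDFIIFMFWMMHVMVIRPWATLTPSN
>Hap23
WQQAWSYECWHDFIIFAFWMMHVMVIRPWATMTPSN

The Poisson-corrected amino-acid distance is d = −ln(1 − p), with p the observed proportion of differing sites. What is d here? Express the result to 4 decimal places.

The sequences differ at positions 1 (D/W), 17 (M/A), 32 (L/M).
p = 3/36 = 0.083333.
d = −ln(1 − 0.083333) = −ln(0.916667) = 0.0870.

0.0870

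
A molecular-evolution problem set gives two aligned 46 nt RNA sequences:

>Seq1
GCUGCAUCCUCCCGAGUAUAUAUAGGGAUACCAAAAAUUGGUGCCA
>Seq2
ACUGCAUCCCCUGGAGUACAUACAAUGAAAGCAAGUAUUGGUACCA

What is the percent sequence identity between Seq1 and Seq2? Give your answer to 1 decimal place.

Differing sites — 1:G/A; 10:U/C; 12:C/U; 13:C/G; 19:U/C; 23:U/C; 25:G/A; 26:G/U; 29:U/A; 31:C/G; 35:A/G; 36:A/U; 43:G/A.
33 of the 46 sites match, so the percent identity is 33/46 × 100 = 71.7%.

71.7%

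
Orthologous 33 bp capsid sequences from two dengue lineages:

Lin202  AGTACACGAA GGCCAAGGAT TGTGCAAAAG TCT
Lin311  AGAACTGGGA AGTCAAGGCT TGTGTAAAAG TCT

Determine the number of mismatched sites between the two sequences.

Mismatches occur at site 3 (T/A), site 6 (A/T), site 7 (C/G), site 9 (A/G), site 11 (G/A), site 13 (C/T), site 19 (A/C), site 25 (C/T).
That gives 8 mismatches out of 33 aligned sites, so the Hamming distance is 8.

8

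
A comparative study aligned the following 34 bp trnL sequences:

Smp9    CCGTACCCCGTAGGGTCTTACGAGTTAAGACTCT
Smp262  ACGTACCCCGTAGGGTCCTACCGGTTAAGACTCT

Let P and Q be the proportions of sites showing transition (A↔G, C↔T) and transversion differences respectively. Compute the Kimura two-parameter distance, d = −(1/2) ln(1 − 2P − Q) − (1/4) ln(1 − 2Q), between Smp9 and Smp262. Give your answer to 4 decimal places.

Differing sites — 1:C/A (Tv); 18:T/C (Ti); 22:G/C (Tv); 23:A/G (Ti).
Of the 4 differences, 2 transitions and 2 transversions over 34 sites: P = 2/34 = 0.058824, Q = 2/34 = 0.058824.
d = −0.5·ln(0.823528) − 0.25·ln(0.882352) = −0.5·(-0.194158) − 0.25·(-0.125164) = 0.1284.

0.1284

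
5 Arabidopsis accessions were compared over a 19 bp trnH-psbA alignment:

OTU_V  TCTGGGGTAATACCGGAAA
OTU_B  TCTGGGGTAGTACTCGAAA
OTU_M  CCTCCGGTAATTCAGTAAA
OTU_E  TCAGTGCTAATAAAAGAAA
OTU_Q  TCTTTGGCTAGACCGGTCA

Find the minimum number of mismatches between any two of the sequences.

Pairwise Hamming distances:
  OTU_V vs OTU_B: 3
  OTU_V vs OTU_M: 6
  OTU_V vs OTU_E: 6
  OTU_V vs OTU_Q: 7
  OTU_B vs OTU_M: 8
  OTU_B vs OTU_E: 7
  OTU_B vs OTU_Q: 10
  OTU_M vs OTU_E: 9
  OTU_M vs OTU_Q: 11
  OTU_E vs OTU_Q: 11
The smallest is 3, between OTU_V and OTU_B.

3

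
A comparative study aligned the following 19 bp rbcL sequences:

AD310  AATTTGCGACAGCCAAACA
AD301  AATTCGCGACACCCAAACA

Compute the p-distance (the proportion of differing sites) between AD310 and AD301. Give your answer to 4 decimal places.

Differing sites — 5:T/C; 12:G/C.
There are 2 differences over 19 sites, so p = 2/19 = 0.1053.

0.1053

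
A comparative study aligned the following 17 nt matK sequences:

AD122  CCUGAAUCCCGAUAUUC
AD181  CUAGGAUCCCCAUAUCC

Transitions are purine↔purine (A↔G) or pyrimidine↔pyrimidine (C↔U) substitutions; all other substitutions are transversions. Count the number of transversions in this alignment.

2

Differing sites — 2:C/U (Ti); 3:U/A (Tv); 5:A/G (Ti); 11:G/C (Tv); 16:U/C (Ti).
Of the 5 differences, 3 transitions and 2 transversions, so the answer is 2.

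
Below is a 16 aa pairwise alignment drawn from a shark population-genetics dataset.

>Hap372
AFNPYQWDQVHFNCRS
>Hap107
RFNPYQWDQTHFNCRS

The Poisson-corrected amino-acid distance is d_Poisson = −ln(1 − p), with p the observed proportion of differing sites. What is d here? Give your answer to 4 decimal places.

The sequences differ at positions 1 (A/R), 10 (V/T).
p = 2/16 = 0.125000.
d = −ln(1 − 0.125000) = −ln(0.875000) = 0.1335.

0.1335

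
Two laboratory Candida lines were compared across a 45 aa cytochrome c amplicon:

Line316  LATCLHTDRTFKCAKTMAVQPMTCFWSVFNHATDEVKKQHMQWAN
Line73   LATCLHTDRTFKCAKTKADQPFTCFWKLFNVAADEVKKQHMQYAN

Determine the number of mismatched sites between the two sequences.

Mismatches occur at site 17 (M/K), site 19 (V/D), site 22 (M/F), site 27 (S/K), site 28 (V/L), site 31 (H/V), site 33 (T/A), site 43 (W/Y).
That gives 8 mismatches out of 45 aligned sites, so the Hamming distance is 8.

8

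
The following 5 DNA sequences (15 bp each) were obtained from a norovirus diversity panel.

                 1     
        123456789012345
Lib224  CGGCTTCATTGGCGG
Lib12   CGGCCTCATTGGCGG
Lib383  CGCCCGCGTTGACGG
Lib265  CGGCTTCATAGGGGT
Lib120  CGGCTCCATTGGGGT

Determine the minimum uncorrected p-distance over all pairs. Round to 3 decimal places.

Pairwise Hamming distances:
  Lib224 vs Lib12: 1
  Lib224 vs Lib383: 5
  Lib224 vs Lib265: 3
  Lib224 vs Lib120: 3
  Lib12 vs Lib383: 4
  Lib12 vs Lib265: 4
  Lib12 vs Lib120: 4
  Lib383 vs Lib265: 8
  Lib383 vs Lib120: 7
  Lib265 vs Lib120: 2
The smallest is 1 mismatch, between Lib224 and Lib12; p = 1/15 = 0.067.

0.067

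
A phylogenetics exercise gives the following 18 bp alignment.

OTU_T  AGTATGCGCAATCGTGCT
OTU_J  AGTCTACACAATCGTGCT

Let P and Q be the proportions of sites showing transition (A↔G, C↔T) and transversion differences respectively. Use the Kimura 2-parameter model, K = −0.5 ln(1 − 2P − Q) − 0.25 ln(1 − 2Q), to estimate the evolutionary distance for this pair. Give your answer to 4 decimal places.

0.1922

The sequences differ at positions 4 (A/C, transversion), 6 (G/A, transition), 8 (G/A, transition).
Of the 3 differences, 2 transitions and 1 transversion over 18 sites: P = 2/18 = 0.111111, Q = 1/18 = 0.055556.
d = −0.5·ln(0.722222) − 0.25·ln(0.888888) = −0.5·(-0.325423) − 0.25·(-0.117784) = 0.1922.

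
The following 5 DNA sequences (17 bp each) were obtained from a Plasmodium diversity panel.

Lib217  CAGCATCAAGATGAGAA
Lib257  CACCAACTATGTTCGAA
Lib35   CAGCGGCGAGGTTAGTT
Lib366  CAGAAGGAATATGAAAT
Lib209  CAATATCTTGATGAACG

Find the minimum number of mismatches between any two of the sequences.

6

Pairwise Hamming distances:
  Lib217 vs Lib257: 7
  Lib217 vs Lib35: 7
  Lib217 vs Lib366: 6
  Lib217 vs Lib209: 7
  Lib257 vs Lib35: 8
  Lib257 vs Lib366: 10
  Lib257 vs Lib209: 11
  Lib35 vs Lib366: 9
  Lib35 vs Lib209: 11
  Lib366 vs Lib209: 9
The smallest is 6, between Lib217 and Lib366.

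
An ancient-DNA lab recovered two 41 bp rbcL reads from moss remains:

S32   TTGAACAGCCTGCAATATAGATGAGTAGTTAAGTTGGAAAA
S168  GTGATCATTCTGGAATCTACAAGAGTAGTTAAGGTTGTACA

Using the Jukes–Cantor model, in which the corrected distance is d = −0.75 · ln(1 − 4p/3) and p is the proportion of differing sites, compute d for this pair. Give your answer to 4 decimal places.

0.3710

The sequences differ at positions 1 (T/G), 5 (A/T), 8 (G/T), 9 (C/T), 13 (C/G), 17 (A/C), 20 (G/C), 22 (T/A), 34 (T/G), 36 (G/T), 38 (A/T), 40 (A/C).
p = 12/41 = 0.292683.
d = −0.75 · ln(1 − (4/3)·0.292683) = −0.75 · ln(0.609756) = −0.75 · (-0.494696) = 0.3710.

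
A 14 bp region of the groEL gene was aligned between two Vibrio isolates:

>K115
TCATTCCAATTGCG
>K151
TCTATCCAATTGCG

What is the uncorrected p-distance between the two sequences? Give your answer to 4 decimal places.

0.1429

Mismatches occur at site 3 (A→T), site 4 (T→A).
There are 2 differences over 14 sites, so p = 2/14 = 0.1429.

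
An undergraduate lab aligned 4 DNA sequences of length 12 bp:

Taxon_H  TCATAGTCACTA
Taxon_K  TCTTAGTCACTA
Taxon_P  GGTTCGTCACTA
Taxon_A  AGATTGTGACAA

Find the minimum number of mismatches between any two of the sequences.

Pairwise Hamming distances:
  Taxon_H vs Taxon_K: 1
  Taxon_H vs Taxon_P: 4
  Taxon_H vs Taxon_A: 5
  Taxon_K vs Taxon_P: 3
  Taxon_K vs Taxon_A: 6
  Taxon_P vs Taxon_A: 5
The smallest is 1, between Taxon_H and Taxon_K.

1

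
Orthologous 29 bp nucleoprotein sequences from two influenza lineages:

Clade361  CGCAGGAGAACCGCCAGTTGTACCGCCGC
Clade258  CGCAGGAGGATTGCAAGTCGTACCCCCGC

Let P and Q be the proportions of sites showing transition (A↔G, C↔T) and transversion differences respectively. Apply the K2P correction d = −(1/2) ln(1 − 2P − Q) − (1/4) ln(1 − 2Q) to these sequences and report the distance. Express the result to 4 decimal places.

0.2485

Mismatches occur at site 9 (A/G, transition), site 11 (C/T, transition), site 12 (C/T, transition), site 15 (C/A, transversion), site 19 (T/C, transition), site 25 (G/C, transversion).
Of the 6 differences, 4 transitions and 2 transversions over 29 sites: P = 4/29 = 0.137931, Q = 2/29 = 0.068966.
d = −0.5·ln(0.655172) − 0.25·ln(0.862068) = −0.5·(-0.422857) − 0.25·(-0.148421) = 0.2485.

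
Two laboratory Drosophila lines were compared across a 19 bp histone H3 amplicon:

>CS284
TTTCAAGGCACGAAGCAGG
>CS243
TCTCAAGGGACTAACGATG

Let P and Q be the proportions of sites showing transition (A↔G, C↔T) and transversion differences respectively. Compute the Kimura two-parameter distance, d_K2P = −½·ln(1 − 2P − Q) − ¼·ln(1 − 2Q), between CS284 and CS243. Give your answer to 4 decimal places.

The sequences differ at positions 2 (T/C, transition), 9 (C/G, transversion), 12 (G/T, transversion), 15 (G/C, transversion), 16 (C/G, transversion), 18 (G/T, transversion).
Of the 6 differences, 1 transition and 5 transversions over 19 sites: P = 1/19 = 0.052632, Q = 5/19 = 0.263158.
d = −0.5·ln(0.631578) − 0.25·ln(0.473684) = −0.5·(-0.459534) − 0.25·(-0.747215) = 0.4166.

0.4166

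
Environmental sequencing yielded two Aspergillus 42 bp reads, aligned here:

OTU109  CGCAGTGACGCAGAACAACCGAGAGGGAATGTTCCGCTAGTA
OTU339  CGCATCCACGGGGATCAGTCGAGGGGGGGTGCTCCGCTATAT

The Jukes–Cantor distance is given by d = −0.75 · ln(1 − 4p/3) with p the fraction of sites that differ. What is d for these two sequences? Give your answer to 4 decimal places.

Differing sites — 5:G/T; 6:T/C; 7:G/C; 11:C/G; 12:A/G; 15:A/T; 18:A/G; 19:C/T; 24:A/G; 28:A/G; 29:A/G; 32:T/C; 40:G/T; 41:T/A; 42:A/T.
p = 15/42 = 0.357143.
d = −0.75 · ln(1 − (4/3)·0.357143) = −0.75 · ln(0.523809) = −0.75 · (-0.646628) = 0.4850.

0.4850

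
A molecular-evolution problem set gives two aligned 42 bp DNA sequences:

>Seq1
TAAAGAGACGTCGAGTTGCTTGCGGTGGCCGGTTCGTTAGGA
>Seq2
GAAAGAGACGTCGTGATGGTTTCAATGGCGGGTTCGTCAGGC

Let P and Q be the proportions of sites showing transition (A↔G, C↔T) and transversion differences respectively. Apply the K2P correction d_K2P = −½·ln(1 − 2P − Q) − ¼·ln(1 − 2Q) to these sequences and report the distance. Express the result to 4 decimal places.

0.2866

Mismatches occur at site 1 (T→G, transversion), site 14 (A→T, transversion), site 16 (T→A, transversion), site 19 (C→G, transversion), site 22 (G→T, transversion), site 24 (G→A, transition), site 25 (G→A, transition), site 30 (C→G, transversion), site 38 (T→C, transition), site 42 (A→C, transversion).
Of the 10 differences, 3 transitions and 7 transversions over 42 sites: P = 3/42 = 0.071429, Q = 7/42 = 0.166667.
d = −0.5·ln(0.690475) − 0.25·ln(0.666666) = −0.5·(-0.370376) − 0.25·(-0.405466) = 0.2866.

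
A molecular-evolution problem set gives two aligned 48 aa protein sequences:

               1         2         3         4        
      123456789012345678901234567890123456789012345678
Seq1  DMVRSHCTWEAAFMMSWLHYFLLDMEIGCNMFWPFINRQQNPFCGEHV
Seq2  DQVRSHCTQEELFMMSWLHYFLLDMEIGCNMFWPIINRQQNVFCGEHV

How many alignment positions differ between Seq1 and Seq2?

Mismatches occur at site 2 (M→Q), site 9 (W→Q), site 11 (A→E), site 12 (A→L), site 35 (F→I), site 42 (P→V).
That gives 6 mismatches out of 48 aligned sites, so the Hamming distance is 6.

6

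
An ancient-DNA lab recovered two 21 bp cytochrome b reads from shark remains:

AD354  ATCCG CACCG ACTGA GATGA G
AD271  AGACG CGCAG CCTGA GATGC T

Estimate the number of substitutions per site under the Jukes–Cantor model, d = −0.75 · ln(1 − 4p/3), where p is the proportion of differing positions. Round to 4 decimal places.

The sequences differ at positions 2 (T/G), 3 (C/A), 7 (A/G), 9 (C/A), 11 (A/C), 20 (A/C), 21 (G/T).
p = 7/21 = 0.333333.
d = −0.75 · ln(1 − (4/3)·0.333333) = −0.75 · ln(0.555556) = −0.75 · (-0.587786) = 0.4408.

0.4408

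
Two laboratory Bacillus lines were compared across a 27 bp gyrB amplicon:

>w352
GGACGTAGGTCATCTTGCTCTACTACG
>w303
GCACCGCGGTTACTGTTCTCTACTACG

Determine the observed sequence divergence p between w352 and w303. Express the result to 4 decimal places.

0.3333

Differing sites — 2:G/C; 5:G/C; 6:T/G; 7:A/C; 11:C/T; 13:T/C; 14:C/T; 15:T/G; 17:G/T.
There are 9 differences over 27 sites, so p = 9/27 = 0.3333.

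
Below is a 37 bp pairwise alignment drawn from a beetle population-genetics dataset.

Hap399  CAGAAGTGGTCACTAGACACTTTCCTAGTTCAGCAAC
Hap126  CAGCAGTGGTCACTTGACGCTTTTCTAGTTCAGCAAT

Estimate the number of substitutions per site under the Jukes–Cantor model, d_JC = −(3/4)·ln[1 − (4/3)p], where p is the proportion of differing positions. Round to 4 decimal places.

Mismatches occur at site 4 (A/C), site 15 (A/T), site 19 (A/G), site 24 (C/T), site 37 (C/T).
p = 5/37 = 0.135135.
d = −0.75 · ln(1 − (4/3)·0.135135) = −0.75 · ln(0.819820) = −0.75 · (-0.198670) = 0.1490.

0.1490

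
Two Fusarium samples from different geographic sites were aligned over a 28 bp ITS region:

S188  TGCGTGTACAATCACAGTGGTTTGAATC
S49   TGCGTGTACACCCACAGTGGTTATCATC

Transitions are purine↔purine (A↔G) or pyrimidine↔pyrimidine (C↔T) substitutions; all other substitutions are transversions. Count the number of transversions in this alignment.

Differing sites — 11:A/C (Tv); 12:T/C (Ti); 23:T/A (Tv); 24:G/T (Tv); 25:A/C (Tv).
Of the 5 differences, 1 transition and 4 transversions, so the answer is 4.

4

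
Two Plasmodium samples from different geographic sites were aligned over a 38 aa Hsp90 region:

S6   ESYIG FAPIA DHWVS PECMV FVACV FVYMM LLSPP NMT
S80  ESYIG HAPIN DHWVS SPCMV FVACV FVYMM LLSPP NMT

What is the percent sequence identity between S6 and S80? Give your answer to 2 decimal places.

Mismatches occur at site 6 (F↔H), site 10 (A↔N), site 16 (P↔S), site 17 (E↔P).
34 of the 38 sites match, so the percent identity is 34/38 × 100 = 89.47%.

89.47%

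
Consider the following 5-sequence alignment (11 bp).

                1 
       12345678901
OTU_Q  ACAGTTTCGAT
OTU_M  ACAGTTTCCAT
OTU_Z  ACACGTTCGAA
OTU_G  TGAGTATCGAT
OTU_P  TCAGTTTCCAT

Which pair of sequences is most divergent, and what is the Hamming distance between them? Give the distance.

6

Pairwise Hamming distances:
  OTU_Q vs OTU_M: 1
  OTU_Q vs OTU_Z: 3
  OTU_Q vs OTU_G: 3
  OTU_Q vs OTU_P: 2
  OTU_M vs OTU_Z: 4
  OTU_M vs OTU_G: 4
  OTU_M vs OTU_P: 1
  OTU_Z vs OTU_G: 6
  OTU_Z vs OTU_P: 5
  OTU_G vs OTU_P: 3
The largest is 6, between OTU_Z and OTU_G.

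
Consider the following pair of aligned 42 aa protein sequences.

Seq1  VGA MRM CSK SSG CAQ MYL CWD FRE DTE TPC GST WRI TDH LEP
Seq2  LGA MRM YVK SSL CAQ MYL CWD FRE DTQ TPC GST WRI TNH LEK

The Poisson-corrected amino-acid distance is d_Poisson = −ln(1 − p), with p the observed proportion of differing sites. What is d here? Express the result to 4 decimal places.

0.1823

The sequences differ at positions 1 (V/L), 7 (C/Y), 8 (S/V), 12 (G/L), 27 (E/Q), 38 (D/N), 42 (P/K).
p = 7/42 = 0.166667.
d = −ln(1 − 0.166667) = −ln(0.833333) = 0.1823.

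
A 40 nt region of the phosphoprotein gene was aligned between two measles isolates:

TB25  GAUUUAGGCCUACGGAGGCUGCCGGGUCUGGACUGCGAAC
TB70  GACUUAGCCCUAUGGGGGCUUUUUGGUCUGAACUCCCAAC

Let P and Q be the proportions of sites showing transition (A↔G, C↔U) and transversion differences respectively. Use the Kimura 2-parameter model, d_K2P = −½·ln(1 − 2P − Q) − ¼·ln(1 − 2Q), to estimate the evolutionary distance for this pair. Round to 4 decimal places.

Mismatches occur at site 3 (U↔C, transition), site 8 (G↔C, transversion), site 13 (C↔U, transition), site 16 (A↔G, transition), site 21 (G↔U, transversion), site 22 (C↔U, transition), site 23 (C↔U, transition), site 24 (G↔U, transversion), site 31 (G↔A, transition), site 35 (G↔C, transversion), site 37 (G↔C, transversion).
Of the 11 differences, 6 transitions and 5 transversions over 40 sites: P = 6/40 = 0.150000, Q = 5/40 = 0.125000.
d = −0.5·ln(0.575000) − 0.25·ln(0.750000) = −0.5·(-0.553385) − 0.25·(-0.287682) = 0.3486.

0.3486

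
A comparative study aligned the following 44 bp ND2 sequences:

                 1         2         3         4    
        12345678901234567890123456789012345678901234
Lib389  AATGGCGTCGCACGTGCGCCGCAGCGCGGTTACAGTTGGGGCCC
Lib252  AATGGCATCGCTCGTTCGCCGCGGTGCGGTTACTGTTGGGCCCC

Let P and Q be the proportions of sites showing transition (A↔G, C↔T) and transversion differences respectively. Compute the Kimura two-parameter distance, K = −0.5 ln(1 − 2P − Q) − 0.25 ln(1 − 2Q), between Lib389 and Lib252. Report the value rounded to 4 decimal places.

Mismatches occur at site 7 (G↔A, transition), site 12 (A↔T, transversion), site 16 (G↔T, transversion), site 23 (A↔G, transition), site 25 (C↔T, transition), site 34 (A↔T, transversion), site 41 (G↔C, transversion).
Of the 7 differences, 3 transitions and 4 transversions over 44 sites: P = 3/44 = 0.068182, Q = 4/44 = 0.090909.
d = −0.5·ln(0.772727) − 0.25·ln(0.818182) = −0.5·(-0.257829) − 0.25·(-0.200670) = 0.1791.

0.1791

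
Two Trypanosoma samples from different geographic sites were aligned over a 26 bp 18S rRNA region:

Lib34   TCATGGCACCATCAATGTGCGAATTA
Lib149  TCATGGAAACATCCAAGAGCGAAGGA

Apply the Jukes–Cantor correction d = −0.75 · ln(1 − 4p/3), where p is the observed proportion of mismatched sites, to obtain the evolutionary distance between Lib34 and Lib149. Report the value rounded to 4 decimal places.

0.3335

The sequences differ at positions 7 (C/A), 9 (C/A), 14 (A/C), 16 (T/A), 18 (T/A), 24 (T/G), 25 (T/G).
p = 7/26 = 0.269231.
d = −0.75 · ln(1 − (4/3)·0.269231) = −0.75 · ln(0.641025) = −0.75 · (-0.444687) = 0.3335.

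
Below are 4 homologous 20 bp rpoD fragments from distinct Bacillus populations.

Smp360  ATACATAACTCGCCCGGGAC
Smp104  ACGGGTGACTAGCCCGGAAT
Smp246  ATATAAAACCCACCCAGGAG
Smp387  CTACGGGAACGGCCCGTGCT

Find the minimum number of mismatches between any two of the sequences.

Pairwise Hamming distances:
  Smp360 vs Smp104: 8
  Smp360 vs Smp246: 6
  Smp360 vs Smp387: 10
  Smp104 vs Smp246: 12
  Smp104 vs Smp387: 11
  Smp246 vs Smp387: 12
The smallest is 6, between Smp360 and Smp246.

6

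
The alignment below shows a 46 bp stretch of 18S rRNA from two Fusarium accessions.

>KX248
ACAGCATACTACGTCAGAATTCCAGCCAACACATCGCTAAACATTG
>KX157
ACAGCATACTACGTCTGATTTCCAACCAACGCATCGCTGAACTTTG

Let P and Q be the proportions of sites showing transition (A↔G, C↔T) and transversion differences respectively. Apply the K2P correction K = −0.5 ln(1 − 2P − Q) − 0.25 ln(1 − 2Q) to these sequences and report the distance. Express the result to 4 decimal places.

The sequences differ at positions 16 (A/T, transversion), 19 (A/T, transversion), 25 (G/A, transition), 31 (A/G, transition), 39 (A/G, transition), 43 (A/T, transversion).
Of the 6 differences, 3 transitions and 3 transversions over 46 sites: P = 3/46 = 0.065217, Q = 3/46 = 0.065217.
d = −0.5·ln(0.804349) − 0.25·ln(0.869566) = −0.5·(-0.217722) − 0.25·(-0.139761) = 0.1438.

0.1438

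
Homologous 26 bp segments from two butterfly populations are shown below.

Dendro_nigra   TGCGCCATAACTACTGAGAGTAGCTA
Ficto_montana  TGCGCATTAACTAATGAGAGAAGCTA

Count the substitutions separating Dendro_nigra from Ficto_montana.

4

Mismatches occur at site 6 (C→A), site 7 (A→T), site 14 (C→A), site 21 (T→A).
That gives 4 mismatches out of 26 aligned sites, so the Hamming distance is 4.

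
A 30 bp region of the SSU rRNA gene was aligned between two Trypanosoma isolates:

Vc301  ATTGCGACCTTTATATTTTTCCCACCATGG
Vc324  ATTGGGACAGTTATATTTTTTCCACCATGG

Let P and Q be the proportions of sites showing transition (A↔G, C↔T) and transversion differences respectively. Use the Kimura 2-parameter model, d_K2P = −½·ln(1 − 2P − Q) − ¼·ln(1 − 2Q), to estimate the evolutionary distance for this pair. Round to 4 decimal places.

Mismatches occur at site 5 (C/G, transversion), site 9 (C/A, transversion), site 10 (T/G, transversion), site 21 (C/T, transition).
Of the 4 differences, 1 transition and 3 transversions over 30 sites: P = 1/30 = 0.033333, Q = 3/30 = 0.100000.
d = −0.5·ln(0.833334) − 0.25·ln(0.800000) = −0.5·(-0.182321) − 0.25·(-0.223144) = 0.1469.

0.1469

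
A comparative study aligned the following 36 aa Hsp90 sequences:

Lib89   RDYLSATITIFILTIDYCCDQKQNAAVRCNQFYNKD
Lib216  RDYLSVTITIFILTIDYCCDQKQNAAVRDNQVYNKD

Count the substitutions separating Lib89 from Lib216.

3

Differing sites — 6:A/V; 29:C/D; 32:F/V.
That gives 3 mismatches out of 36 aligned sites, so the Hamming distance is 3.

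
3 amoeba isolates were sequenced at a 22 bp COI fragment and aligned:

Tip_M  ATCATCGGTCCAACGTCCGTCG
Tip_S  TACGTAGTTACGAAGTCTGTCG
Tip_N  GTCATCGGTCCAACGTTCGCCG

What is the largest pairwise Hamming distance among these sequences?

Pairwise Hamming distances:
  Tip_M vs Tip_S: 9
  Tip_M vs Tip_N: 3
  Tip_S vs Tip_N: 11
The largest is 11, between Tip_S and Tip_N.

11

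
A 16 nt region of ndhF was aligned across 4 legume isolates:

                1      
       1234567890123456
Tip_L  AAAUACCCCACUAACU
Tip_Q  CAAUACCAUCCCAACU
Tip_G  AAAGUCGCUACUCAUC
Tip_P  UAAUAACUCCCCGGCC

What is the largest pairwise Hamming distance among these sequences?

12

Pairwise Hamming distances:
  Tip_L vs Tip_Q: 5
  Tip_L vs Tip_G: 7
  Tip_L vs Tip_P: 8
  Tip_Q vs Tip_G: 10
  Tip_Q vs Tip_P: 7
  Tip_G vs Tip_P: 12
The largest is 12, between Tip_G and Tip_P.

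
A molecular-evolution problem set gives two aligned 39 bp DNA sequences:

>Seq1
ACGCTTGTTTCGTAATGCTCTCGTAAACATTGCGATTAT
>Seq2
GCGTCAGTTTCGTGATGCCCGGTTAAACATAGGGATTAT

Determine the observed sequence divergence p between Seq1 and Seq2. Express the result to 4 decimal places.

0.2821

The sequences differ at positions 1 (A/G), 4 (C/T), 5 (T/C), 6 (T/A), 14 (A/G), 19 (T/C), 21 (T/G), 22 (C/G), 23 (G/T), 31 (T/A), 33 (C/G).
There are 11 differences over 39 sites, so p = 11/39 = 0.2821.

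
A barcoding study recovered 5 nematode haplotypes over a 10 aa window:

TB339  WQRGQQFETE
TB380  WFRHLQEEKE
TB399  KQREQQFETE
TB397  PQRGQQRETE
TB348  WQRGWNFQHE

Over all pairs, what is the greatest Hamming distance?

Pairwise Hamming distances:
  TB339 vs TB380: 5
  TB339 vs TB399: 2
  TB339 vs TB397: 2
  TB339 vs TB348: 4
  TB380 vs TB399: 6
  TB380 vs TB397: 6
  TB380 vs TB348: 7
  TB399 vs TB397: 3
  TB399 vs TB348: 6
  TB397 vs TB348: 6
The largest is 7, between TB380 and TB348.

7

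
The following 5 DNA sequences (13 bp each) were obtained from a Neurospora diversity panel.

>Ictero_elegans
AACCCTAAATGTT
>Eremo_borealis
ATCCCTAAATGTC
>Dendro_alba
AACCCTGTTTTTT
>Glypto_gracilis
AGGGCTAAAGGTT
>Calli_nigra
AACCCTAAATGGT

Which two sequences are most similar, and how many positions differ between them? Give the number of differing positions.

1

Pairwise Hamming distances:
  Ictero_elegans vs Eremo_borealis: 2
  Ictero_elegans vs Dendro_alba: 4
  Ictero_elegans vs Glypto_gracilis: 4
  Ictero_elegans vs Calli_nigra: 1
  Eremo_borealis vs Dendro_alba: 6
  Eremo_borealis vs Glypto_gracilis: 5
  Eremo_borealis vs Calli_nigra: 3
  Dendro_alba vs Glypto_gracilis: 8
  Dendro_alba vs Calli_nigra: 5
  Glypto_gracilis vs Calli_nigra: 5
The smallest is 1, between Ictero_elegans and Calli_nigra.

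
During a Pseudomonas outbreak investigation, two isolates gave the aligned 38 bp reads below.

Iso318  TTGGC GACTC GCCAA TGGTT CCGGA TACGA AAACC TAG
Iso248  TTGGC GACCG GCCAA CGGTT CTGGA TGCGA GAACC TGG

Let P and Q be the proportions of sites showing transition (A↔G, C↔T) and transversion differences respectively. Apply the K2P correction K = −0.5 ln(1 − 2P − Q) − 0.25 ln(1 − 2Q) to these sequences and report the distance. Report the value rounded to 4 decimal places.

Differing sites — 9:T/C (Ti); 10:C/G (Tv); 16:T/C (Ti); 22:C/T (Ti); 27:A/G (Ti); 31:A/G (Ti); 37:A/G (Ti).
Of the 7 differences, 6 transitions and 1 transversion over 38 sites: P = 6/38 = 0.157895, Q = 1/38 = 0.026316.
d = −0.5·ln(0.657894) − 0.25·ln(0.947368) = −0.5·(-0.418711) − 0.25·(-0.054068) = 0.2229.

0.2229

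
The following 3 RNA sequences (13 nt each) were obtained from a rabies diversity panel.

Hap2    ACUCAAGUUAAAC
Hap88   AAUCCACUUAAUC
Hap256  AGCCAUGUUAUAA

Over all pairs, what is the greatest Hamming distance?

8

Pairwise Hamming distances:
  Hap2 vs Hap88: 4
  Hap2 vs Hap256: 5
  Hap88 vs Hap256: 8
The largest is 8, between Hap88 and Hap256.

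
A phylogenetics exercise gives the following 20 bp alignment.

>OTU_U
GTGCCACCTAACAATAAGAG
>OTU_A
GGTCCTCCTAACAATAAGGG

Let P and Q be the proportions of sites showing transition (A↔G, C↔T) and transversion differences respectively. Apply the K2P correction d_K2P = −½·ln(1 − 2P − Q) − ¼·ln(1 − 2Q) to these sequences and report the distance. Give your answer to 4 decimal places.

Differing sites — 2:T/G (Tv); 3:G/T (Tv); 6:A/T (Tv); 19:A/G (Ti).
Of the 4 differences, 1 transition and 3 transversions over 20 sites: P = 1/20 = 0.050000, Q = 3/20 = 0.150000.
d = −0.5·ln(0.750000) − 0.25·ln(0.700000) = −0.5·(-0.287682) − 0.25·(-0.356675) = 0.2330.

0.2330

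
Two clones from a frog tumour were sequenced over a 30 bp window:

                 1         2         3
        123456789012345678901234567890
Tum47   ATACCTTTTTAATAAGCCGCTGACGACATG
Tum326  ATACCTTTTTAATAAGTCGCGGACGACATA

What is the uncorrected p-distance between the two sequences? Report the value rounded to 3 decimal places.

Mismatches occur at site 17 (C→T), site 21 (T→G), site 30 (G→A).
There are 3 differences over 30 sites, so p = 3/30 = 0.100.

0.100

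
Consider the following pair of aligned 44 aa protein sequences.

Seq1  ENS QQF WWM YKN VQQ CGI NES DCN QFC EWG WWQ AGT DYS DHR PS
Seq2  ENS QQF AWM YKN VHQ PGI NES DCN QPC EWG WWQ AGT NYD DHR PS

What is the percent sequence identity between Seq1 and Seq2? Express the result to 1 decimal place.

86.4%

Differing sites — 7:W/A; 14:Q/H; 16:C/P; 26:F/P; 37:D/N; 39:S/D.
38 of the 44 sites match, so the percent identity is 38/44 × 100 = 86.4%.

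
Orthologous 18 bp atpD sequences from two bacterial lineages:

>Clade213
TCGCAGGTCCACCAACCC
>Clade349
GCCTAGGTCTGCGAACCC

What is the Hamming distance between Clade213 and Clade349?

Differing sites — 1:T/G; 3:G/C; 4:C/T; 10:C/T; 11:A/G; 13:C/G.
That gives 6 mismatches out of 18 aligned sites, so the Hamming distance is 6.

6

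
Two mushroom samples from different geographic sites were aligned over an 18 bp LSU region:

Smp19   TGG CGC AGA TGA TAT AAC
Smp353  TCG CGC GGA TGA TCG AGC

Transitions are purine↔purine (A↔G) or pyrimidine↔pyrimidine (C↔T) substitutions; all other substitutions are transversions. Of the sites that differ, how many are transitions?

Differing sites — 2:G/C (Tv); 7:A/G (Ti); 14:A/C (Tv); 15:T/G (Tv); 17:A/G (Ti).
Of the 5 differences, 2 transitions and 3 transversions, so the answer is 2.

2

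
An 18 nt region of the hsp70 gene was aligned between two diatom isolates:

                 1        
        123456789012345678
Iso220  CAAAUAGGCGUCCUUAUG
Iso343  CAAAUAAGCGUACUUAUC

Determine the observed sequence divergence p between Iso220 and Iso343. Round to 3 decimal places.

0.167

The sequences differ at positions 7 (G/A), 12 (C/A), 18 (G/C).
There are 3 differences over 18 sites, so p = 3/18 = 0.167.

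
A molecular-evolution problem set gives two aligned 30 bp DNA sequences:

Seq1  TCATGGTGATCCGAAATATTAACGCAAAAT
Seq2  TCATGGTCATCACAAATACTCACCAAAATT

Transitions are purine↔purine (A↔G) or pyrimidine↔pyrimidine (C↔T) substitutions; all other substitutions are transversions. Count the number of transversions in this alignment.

Mismatches occur at site 8 (G↔C, transversion), site 12 (C↔A, transversion), site 13 (G↔C, transversion), site 19 (T↔C, transition), site 21 (A↔C, transversion), site 24 (G↔C, transversion), site 25 (C↔A, transversion), site 29 (A↔T, transversion).
Of the 8 differences, 1 transition and 7 transversions, so the answer is 7.

7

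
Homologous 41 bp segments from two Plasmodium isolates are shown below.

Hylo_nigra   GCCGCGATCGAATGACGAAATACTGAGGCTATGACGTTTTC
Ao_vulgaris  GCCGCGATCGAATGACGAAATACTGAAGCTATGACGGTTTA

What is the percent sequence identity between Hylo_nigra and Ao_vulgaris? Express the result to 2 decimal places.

The sequences differ at positions 27 (G/A), 37 (T/G), 41 (C/A).
38 of the 41 sites match, so the percent identity is 38/41 × 100 = 92.68%.

92.68%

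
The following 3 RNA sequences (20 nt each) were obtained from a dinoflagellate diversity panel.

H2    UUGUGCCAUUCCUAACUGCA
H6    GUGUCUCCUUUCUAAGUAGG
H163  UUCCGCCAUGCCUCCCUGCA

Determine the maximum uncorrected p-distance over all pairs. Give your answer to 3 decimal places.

Pairwise Hamming distances:
  H2 vs H6: 9
  H2 vs H163: 5
  H6 vs H163: 14
The largest is 14 mismatches, between H6 and H163; p = 14/20 = 0.700.

0.700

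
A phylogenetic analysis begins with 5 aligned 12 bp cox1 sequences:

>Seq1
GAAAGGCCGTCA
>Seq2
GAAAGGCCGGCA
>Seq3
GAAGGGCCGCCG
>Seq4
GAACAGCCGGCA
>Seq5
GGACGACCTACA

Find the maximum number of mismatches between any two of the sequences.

Pairwise Hamming distances:
  Seq1 vs Seq2: 1
  Seq1 vs Seq3: 3
  Seq1 vs Seq4: 3
  Seq1 vs Seq5: 5
  Seq2 vs Seq3: 3
  Seq2 vs Seq4: 2
  Seq2 vs Seq5: 5
  Seq3 vs Seq4: 4
  Seq3 vs Seq5: 6
  Seq4 vs Seq5: 5
The largest is 6, between Seq3 and Seq5.

6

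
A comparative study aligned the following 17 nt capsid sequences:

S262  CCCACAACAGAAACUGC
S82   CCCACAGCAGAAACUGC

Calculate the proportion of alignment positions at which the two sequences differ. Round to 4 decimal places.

A single mismatch occurs at site 7 (A/G).
There are 1 differences over 17 sites, so p = 1/17 = 0.0588.

0.0588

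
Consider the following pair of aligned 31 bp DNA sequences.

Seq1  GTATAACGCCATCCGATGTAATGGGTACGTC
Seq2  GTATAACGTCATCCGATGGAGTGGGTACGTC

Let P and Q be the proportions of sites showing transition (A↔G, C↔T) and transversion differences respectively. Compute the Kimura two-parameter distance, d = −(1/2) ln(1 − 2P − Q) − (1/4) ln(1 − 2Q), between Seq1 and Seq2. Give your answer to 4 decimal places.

0.1046

Mismatches occur at site 9 (C↔T, transition), site 19 (T↔G, transversion), site 21 (A↔G, transition).
Of the 3 differences, 2 transitions and 1 transversion over 31 sites: P = 2/31 = 0.064516, Q = 1/31 = 0.032258.
d = −0.5·ln(0.838710) − 0.25·ln(0.935484) = −0.5·(-0.175890) − 0.25·(-0.066691) = 0.1046.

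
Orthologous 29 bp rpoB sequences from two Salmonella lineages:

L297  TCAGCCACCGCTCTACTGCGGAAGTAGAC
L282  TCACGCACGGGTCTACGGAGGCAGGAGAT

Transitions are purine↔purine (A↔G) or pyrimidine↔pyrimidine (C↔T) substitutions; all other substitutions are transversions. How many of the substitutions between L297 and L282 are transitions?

Mismatches occur at site 4 (G→C, transversion), site 5 (C→G, transversion), site 9 (C→G, transversion), site 11 (C→G, transversion), site 17 (T→G, transversion), site 19 (C→A, transversion), site 22 (A→C, transversion), site 25 (T→G, transversion), site 29 (C→T, transition).
Of the 9 differences, 1 transition and 8 transversions, so the answer is 1.

1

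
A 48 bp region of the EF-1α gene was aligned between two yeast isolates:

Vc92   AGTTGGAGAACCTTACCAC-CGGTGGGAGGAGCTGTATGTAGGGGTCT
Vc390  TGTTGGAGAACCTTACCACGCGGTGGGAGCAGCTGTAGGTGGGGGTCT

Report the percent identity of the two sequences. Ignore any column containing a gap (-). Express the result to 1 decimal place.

Excluding the 1 gap column leaves 47 comparable sites.
Differing sites — 1:A/T; 30:G/C; 38:T/G; 41:A/G.
43 of the 47 comparable sites match, so the percent identity is 43/47 × 100 = 91.5%.

91.5%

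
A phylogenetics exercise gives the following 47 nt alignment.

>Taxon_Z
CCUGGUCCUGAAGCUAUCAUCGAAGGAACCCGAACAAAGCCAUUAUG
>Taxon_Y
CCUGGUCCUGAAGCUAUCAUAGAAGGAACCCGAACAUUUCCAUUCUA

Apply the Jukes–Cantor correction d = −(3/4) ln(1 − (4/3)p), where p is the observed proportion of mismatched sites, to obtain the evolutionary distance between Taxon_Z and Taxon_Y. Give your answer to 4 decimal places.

0.1399

Mismatches occur at site 21 (C/A), site 37 (A/U), site 38 (A/U), site 39 (G/U), site 45 (A/C), site 47 (G/A).
p = 6/47 = 0.127660.
d = −0.75 · ln(1 − (4/3)·0.127660) = −0.75 · ln(0.829787) = −0.75 · (-0.186586) = 0.1399.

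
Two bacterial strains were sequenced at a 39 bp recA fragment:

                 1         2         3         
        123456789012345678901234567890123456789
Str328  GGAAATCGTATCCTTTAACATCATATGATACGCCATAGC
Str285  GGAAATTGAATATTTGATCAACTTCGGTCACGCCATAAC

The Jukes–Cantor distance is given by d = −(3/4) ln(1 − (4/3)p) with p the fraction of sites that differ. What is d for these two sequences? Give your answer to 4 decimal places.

The sequences differ at positions 7 (C/T), 9 (T/A), 12 (C/A), 13 (C/T), 16 (T/G), 18 (A/T), 21 (T/A), 23 (A/T), 25 (A/C), 26 (T/G), 28 (A/T), 29 (T/C), 38 (G/A).
p = 13/39 = 0.333333.
d = −0.75 · ln(1 − (4/3)·0.333333) = −0.75 · ln(0.555556) = −0.75 · (-0.587786) = 0.4408.

0.4408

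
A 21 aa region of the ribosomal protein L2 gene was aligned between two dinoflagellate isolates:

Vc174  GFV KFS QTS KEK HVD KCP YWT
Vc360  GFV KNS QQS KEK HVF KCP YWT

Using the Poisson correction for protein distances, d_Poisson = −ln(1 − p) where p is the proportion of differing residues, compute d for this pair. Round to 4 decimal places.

0.1542

Mismatches occur at site 5 (F/N), site 8 (T/Q), site 15 (D/F).
p = 3/21 = 0.142857.
d = −ln(1 − 0.142857) = −ln(0.857143) = 0.1542.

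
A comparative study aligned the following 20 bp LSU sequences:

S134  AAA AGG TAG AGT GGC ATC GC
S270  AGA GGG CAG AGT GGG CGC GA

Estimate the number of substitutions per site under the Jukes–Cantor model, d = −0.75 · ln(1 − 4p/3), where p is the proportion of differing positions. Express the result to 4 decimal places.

Mismatches occur at site 2 (A↔G), site 4 (A↔G), site 7 (T↔C), site 15 (C↔G), site 16 (A↔C), site 17 (T↔G), site 20 (C↔A).
p = 7/20 = 0.350000.
d = −0.75 · ln(1 − (4/3)·0.350000) = −0.75 · ln(0.533333) = −0.75 · (-0.628609) = 0.4715.

0.4715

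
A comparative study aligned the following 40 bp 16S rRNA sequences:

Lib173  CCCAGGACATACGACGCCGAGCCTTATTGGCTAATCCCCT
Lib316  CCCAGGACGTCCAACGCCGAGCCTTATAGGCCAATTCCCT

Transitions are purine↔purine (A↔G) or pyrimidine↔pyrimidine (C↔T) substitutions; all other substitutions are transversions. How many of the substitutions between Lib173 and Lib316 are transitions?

Mismatches occur at site 9 (A→G, transition), site 11 (A→C, transversion), site 13 (G→A, transition), site 28 (T→A, transversion), site 32 (T→C, transition), site 36 (C→T, transition).
Of the 6 differences, 4 transitions and 2 transversions, so the answer is 4.

4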